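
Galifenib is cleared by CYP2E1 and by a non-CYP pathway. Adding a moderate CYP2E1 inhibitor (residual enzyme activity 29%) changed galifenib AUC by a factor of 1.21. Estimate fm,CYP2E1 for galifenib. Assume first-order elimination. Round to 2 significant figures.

Write x for the fraction cleared via CYP2E1. The observed AUC change means clearance fell to 1/1.21 = 0.8264 of baseline.
Only the CYP2E1 route changed, so 0.8264 = x·0.29 + (1 − x), giving x = 0.24.

0.24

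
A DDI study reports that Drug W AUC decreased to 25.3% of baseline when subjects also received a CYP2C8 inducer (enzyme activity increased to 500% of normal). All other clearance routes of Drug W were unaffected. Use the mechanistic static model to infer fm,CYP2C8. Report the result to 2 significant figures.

0.74

CL'/CL = 1 / 0.253 = 3.953
5·fm + (1 − fm) = 3.953
fm = (3.953 − 1) / (5 − 1) = 0.74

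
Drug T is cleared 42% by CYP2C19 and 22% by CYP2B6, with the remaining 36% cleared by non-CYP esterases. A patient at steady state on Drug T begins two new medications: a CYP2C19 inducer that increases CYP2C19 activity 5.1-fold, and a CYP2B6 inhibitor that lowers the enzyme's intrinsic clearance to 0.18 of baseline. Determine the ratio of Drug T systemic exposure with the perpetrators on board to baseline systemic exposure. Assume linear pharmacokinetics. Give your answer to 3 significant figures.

0.393

CYP2C19: 0.42 × 5.1 = 2.142
CYP2B6: 0.22 × 0.18 = 0.0396
Other: 0.36 (unchanged)
CL_new/CL_old = 2.142 + 0.0396 + 0.36 = 2.5416.
Systemic exposure ∝ 1/CL: fold-change = 1 / 2.5416 = 0.393.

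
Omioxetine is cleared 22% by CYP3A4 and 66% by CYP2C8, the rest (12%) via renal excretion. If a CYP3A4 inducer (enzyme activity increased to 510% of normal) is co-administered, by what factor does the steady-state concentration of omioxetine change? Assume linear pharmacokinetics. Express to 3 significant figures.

The CYP3A4 pathway (22% of clearance) increases to 5.1× activity: 0.22 × 5.1 = 1.122.
CYP2C8 (66%) and the residual 12% are unaffected.
New clearance relative to baseline: 1.122 + 0.66 + 0.12 = 1.902.
Since steady-state concentration ∝ 1/CL, the ratio is 1 / 1.902 = 0.526.

0.526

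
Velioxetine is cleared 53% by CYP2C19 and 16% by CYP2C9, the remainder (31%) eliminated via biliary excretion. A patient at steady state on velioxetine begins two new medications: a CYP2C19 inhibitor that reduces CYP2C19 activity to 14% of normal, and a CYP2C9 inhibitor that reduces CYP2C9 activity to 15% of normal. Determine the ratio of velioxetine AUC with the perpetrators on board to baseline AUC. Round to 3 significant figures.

CYP2C19: 0.53 × 0.14 = 0.0742
CYP2C9: 0.16 × 0.15 = 0.024
Other: 0.31 (unchanged)
CL_new/CL_old = 0.0742 + 0.024 + 0.31 = 0.4082.
Because AUC varies inversely with clearance, the combined effect is 1 / 0.4082 = 2.45.

2.45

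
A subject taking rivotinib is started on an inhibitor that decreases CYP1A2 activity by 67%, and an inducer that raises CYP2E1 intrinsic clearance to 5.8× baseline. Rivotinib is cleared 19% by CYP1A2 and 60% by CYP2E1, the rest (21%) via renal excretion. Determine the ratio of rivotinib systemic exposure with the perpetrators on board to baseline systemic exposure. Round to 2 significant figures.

CYP1A2: 0.19 × 0.33 = 0.0627
CYP2E1: 0.6 × 5.8 = 3.48
Other: 0.21 (unchanged)
CL_new/CL_old = 0.0627 + 3.48 + 0.21 = 3.7527.
Systemic exposure ∝ 1/CL: fold-change = 1 / 3.7527 = 0.27.

0.27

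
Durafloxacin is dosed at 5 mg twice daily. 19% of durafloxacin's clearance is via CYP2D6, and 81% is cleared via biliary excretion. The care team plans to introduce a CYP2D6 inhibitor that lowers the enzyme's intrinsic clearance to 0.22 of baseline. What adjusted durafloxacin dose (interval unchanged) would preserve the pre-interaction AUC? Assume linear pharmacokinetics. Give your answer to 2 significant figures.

4.3 mg

CYP2D6: 0.19 × 0.22 = 0.0418
Other: 0.81 (unchanged)
Relative clearance = 0.0418 + 0.81 = 0.8518.
Exposure is unchanged when dose changes in proportion to clearance. New dose = 5 mg × 0.8518 = 4.3 mg.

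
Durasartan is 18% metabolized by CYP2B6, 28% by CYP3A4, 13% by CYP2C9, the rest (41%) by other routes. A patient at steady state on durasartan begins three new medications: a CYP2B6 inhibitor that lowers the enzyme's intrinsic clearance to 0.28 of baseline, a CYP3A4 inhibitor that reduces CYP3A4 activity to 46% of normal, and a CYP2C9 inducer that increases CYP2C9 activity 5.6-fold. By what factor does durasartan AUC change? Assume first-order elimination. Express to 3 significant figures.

The CYP2B6 pathway (18% of clearance) is reduced to 0.28× activity: 0.18 × 0.28 = 0.0504.
The CYP3A4 pathway (28% of clearance) is reduced to 0.46× activity: 0.28 × 0.46 = 0.1288.
The CYP2C9 pathway (13% of clearance) increases to 5.6× activity: 0.13 × 5.6 = 0.728.
The remaining 41% of clearance is unaffected.
New clearance relative to baseline: 0.0504 + 0.1288 + 0.728 + 0.41 = 1.3172.
Net AUC ratio = 1 / 1.3172 = 0.759.

0.759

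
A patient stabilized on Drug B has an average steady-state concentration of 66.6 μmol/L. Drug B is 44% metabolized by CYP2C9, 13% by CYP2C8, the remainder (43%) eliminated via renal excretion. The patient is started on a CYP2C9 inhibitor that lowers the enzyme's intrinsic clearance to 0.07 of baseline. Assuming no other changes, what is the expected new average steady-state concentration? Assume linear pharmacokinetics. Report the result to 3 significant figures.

The CYP2C9 pathway (44% of clearance) falls to 0.07× activity: 0.44 × 0.07 = 0.0308.
CYP2C8 (13%) and the residual 43% are unaffected.
Relative clearance = 0.0308 + 0.13 + 0.43 = 0.5908.
Average steady-state concentration ∝ 1/CL, so new value = 66.6 / 0.5908 = 113 μmol/L.

113 μmol/L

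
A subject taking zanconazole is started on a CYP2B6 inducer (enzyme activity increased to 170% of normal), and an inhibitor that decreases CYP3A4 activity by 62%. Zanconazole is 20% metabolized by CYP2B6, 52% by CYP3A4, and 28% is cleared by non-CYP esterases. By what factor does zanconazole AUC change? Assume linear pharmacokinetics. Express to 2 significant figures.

The CYP2B6 pathway (20% of clearance) is boosted to 1.7× activity: 0.2 × 1.7 = 0.34.
The CYP3A4 pathway (52% of clearance) is reduced to 0.38× activity: 0.52 × 0.38 = 0.1976.
The remaining 28% of clearance is unaffected.
Relative clearance = 0.34 + 0.1976 + 0.28 = 0.8176.
Because AUC varies inversely with clearance, the combined effect is 1 / 0.8176 = 1.2.

1.2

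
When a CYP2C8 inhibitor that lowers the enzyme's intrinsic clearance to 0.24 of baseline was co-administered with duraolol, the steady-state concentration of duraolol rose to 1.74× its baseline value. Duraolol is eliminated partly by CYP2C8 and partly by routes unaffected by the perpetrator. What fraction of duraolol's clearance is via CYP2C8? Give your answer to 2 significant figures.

0.56

Call the CYP2C8 fraction fm. After the interaction, CL_new/CL_old = fm × 0.24 + (1 − fm).
Steady-state concentration ratio = 1 / (new CL fraction), so new CL fraction = 1 / 1.74 = 0.5747.
fm × 0.24 + 1 − fm = 0.5747  ⇒  fm × (0.24 − 1) = −0.4253  ⇒  fm = 0.56.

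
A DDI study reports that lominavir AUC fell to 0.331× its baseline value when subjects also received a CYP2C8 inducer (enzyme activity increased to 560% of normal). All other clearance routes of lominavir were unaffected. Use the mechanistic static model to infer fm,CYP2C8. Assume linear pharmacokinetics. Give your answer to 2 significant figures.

Let x = fm,CYP2C8. Because AUC ∝ 1/CL, relative clearance rose to 1/0.331 = 3.021.
Setting x·5.6 + (1 − x) = 3.021 and solving: x = (3.021 − 1)/(5.6 − 1) = 0.44.

0.44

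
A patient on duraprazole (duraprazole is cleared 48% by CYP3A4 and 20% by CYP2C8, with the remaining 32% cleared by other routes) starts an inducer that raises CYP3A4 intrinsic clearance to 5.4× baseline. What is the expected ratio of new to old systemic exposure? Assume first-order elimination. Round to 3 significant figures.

The CYP3A4 pathway (48% of clearance) is boosted to 5.4× activity: 0.48 × 5.4 = 2.592.
CYP2C8 (20%) and the residual 32% are unaffected.
New clearance relative to baseline: 2.592 + 0.2 + 0.32 = 3.112.
Systemic exposure ratio = CL_old/CL_new = 1 / 3.112 = 0.321.

0.321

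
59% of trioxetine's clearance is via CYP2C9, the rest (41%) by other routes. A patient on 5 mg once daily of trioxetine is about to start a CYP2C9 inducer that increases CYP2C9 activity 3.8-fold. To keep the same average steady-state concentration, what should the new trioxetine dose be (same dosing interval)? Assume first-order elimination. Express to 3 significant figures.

CYP2C9: 0.59 × 3.8 = 2.242
Other: 0.41 (unchanged)
CL_new/CL_old = 2.242 + 0.41 = 2.652.
Css,avg = (dose rate)/CL, so holding Css fixed requires dose ∝ CL: 5 × 2.652 = 13.3 mg.

13.3 mg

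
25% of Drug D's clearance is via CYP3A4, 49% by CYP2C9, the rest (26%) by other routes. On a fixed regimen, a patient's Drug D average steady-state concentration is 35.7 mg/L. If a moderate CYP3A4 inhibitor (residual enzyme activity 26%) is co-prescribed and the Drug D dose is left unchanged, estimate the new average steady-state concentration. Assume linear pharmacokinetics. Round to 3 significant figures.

The CYP3A4 pathway (25% of clearance) is reduced to 0.26× activity: 0.25 × 0.26 = 0.065.
CYP2C9 (49%) and the residual 26% are unaffected.
Relative clearance = 0.065 + 0.49 + 0.26 = 0.815.
With dosing unchanged, average steady-state concentration scales as 1/CL: 35.7 / 0.815 = 43.8 mg/L.

43.8 mg/L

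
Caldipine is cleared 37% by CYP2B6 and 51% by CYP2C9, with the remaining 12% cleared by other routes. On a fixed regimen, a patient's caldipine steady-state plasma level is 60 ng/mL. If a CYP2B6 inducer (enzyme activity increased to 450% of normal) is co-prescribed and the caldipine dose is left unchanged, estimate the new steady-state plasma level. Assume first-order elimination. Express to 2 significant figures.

26 ng/mL

The CYP2B6 pathway (37% of clearance) increases to 4.5× activity: 0.37 × 4.5 = 1.665.
CYP2C9 (51%) and the residual 12% are unaffected.
CL_new/CL_old = 1.665 + 0.51 + 0.12 = 2.295.
With dosing unchanged, steady-state plasma level scales as 1/CL: 60 / 2.295 = 26 ng/mL.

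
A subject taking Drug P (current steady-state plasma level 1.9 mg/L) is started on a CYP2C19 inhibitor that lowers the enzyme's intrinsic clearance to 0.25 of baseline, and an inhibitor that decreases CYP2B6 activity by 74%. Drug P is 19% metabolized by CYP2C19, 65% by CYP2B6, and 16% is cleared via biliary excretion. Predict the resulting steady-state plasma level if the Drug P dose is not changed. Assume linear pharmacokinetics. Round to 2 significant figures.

5.0 mg/L

CYP2C19: 0.19 × 0.25 = 0.0475
CYP2B6: 0.65 × 0.26 = 0.169
Other: 0.16 (unchanged)
New clearance relative to baseline: 0.0475 + 0.169 + 0.16 = 0.3765.
New steady-state plasma level = 1.9 / 0.3765 = 5.0 mg/L (concentration scales inversely with clearance).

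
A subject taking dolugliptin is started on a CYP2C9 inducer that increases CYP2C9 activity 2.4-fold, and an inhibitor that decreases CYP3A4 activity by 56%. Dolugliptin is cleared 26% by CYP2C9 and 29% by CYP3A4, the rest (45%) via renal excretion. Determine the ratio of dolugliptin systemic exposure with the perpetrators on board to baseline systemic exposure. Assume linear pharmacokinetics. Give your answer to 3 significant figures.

The CYP2C9 pathway (26% of clearance) increases to 2.4× activity: 0.26 × 2.4 = 0.624.
The CYP3A4 pathway (29% of clearance) drops to 0.44× activity: 0.29 × 0.44 = 0.1276.
The remaining 45% of clearance is unaffected.
CL_new/CL_old = 0.624 + 0.1276 + 0.45 = 1.2016.
Net systemic exposure ratio = 1 / 1.2016 = 0.832.

0.832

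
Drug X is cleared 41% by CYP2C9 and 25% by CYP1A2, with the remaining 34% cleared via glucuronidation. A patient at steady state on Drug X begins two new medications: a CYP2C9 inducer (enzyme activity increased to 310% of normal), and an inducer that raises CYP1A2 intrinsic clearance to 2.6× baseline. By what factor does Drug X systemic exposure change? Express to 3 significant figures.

0.442

The CYP2C9 pathway (41% of clearance) is boosted to 3.1× activity: 0.41 × 3.1 = 1.271.
The CYP1A2 pathway (25% of clearance) is boosted to 2.6× activity: 0.25 × 2.6 = 0.65.
The remaining 34% of clearance is unaffected.
New clearance relative to baseline: 1.271 + 0.65 + 0.34 = 2.261.
Systemic exposure ∝ 1/CL: fold-change = 1 / 2.261 = 0.442.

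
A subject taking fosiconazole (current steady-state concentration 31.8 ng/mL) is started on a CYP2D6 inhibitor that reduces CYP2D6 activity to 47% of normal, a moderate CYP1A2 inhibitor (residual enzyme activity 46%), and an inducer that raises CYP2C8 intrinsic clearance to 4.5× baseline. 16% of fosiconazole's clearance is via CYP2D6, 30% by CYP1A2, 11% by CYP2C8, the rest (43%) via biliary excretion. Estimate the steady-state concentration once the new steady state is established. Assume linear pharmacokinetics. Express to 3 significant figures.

27.9 ng/mL

CYP2D6: 0.16 × 0.47 = 0.0752
CYP1A2: 0.3 × 0.46 = 0.138
CYP2C8: 0.11 × 4.5 = 0.495
Other: 0.43 (unchanged)
CL_new/CL_old = 0.0752 + 0.138 + 0.495 + 0.43 = 1.1382.
Dividing the baseline by the relative clearance: 31.8 / 1.1382 = 27.9 ng/mL.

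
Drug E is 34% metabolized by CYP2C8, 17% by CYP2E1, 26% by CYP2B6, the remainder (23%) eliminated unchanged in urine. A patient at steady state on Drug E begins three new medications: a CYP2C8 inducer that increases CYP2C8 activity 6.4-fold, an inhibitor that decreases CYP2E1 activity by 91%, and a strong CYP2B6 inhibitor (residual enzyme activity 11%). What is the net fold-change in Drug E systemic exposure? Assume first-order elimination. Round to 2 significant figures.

CYP2C8: 0.34 × 6.4 = 2.176
CYP2E1: 0.17 × 0.09 = 0.0153
CYP2B6: 0.26 × 0.11 = 0.0286
Other: 0.23 (unchanged)
Relative clearance = 2.176 + 0.0153 + 0.0286 + 0.23 = 2.4499.
Systemic exposure ∝ 1/CL: fold-change = 1 / 2.4499 = 0.41.

0.41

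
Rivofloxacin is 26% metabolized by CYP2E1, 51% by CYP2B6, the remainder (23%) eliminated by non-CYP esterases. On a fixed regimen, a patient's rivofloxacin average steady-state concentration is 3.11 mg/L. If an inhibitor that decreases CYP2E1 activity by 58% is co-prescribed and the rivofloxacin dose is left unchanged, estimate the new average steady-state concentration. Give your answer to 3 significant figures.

The CYP2E1 pathway (26% of clearance) is reduced to 0.42× activity: 0.26 × 0.42 = 0.1092.
CYP2B6 (51%) and the residual 23% are unaffected.
CL_new/CL_old = 0.1092 + 0.51 + 0.23 = 0.8492.
New average steady-state concentration = baseline ÷ relative clearance = 3.11 / 0.8492 = 3.66 mg/L.

3.66 mg/L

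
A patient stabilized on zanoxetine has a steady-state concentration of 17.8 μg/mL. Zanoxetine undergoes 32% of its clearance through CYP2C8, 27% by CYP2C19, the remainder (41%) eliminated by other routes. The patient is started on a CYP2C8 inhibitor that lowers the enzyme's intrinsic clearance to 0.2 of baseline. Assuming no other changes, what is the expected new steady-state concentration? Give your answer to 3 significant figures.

23.9 μg/mL

CYP2C8: 0.32 × 0.2 = 0.064
CYP2C19: 0.27 (unchanged)
Other: 0.41 (unchanged)
Relative clearance = 0.064 + 0.27 + 0.41 = 0.744.
New steady-state concentration = baseline ÷ relative clearance = 17.8 / 0.744 = 23.9 μg/mL.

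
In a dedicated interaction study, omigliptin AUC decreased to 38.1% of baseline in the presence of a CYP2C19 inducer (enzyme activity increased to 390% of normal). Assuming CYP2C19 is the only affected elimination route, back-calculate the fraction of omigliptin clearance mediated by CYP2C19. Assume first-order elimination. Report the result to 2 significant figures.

0.56

Let fm be the CYP2C19 fraction. New clearance relative to baseline = fm × 3.9 + (1 − fm).
AUC ratio = 1 / (new CL fraction), so new CL fraction = 1 / 0.381 = 2.625.
fm × 3.9 + 1 − fm = 2.625  ⇒  fm × (3.9 − 1) = 1.625  ⇒  fm = 0.56.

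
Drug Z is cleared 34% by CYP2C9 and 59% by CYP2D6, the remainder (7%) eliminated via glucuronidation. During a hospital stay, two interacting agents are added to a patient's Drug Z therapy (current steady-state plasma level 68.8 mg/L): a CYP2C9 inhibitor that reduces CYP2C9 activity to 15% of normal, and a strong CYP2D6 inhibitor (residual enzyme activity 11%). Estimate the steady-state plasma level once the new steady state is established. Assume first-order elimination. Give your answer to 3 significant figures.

370 mg/L

The CYP2C9 pathway (34% of clearance) falls to 0.15× activity: 0.34 × 0.15 = 0.051.
The CYP2D6 pathway (59% of clearance) falls to 0.11× activity: 0.59 × 0.11 = 0.0649.
The remaining 7% of clearance is unaffected.
New clearance relative to baseline: 0.051 + 0.0649 + 0.07 = 0.1859.
Steady-state plasma level ∝ 1/CL: new value = 68.8 / 0.1859 = 370 mg/L.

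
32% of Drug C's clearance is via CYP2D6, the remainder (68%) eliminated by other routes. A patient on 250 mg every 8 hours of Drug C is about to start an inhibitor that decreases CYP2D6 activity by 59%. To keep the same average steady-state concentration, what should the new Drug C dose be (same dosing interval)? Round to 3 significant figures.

203 mg

The CYP2D6 pathway (32% of clearance) drops to 0.41× activity: 0.32 × 0.41 = 0.1312.
The remaining 68% of clearance is unaffected.
New clearance relative to baseline: 0.1312 + 0.68 = 0.8112.
To maintain the same steady-state level, dose must scale with clearance: new dose = 250 × 0.8112 = 203 mg.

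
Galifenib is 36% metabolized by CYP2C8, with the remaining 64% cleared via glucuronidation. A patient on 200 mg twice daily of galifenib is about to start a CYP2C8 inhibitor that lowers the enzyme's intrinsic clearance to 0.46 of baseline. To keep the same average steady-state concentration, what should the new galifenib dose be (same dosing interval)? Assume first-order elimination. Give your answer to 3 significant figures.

161 mg

CYP2C8: 0.36 × 0.46 = 0.1656
Other: 0.64 (unchanged)
Relative clearance = 0.1656 + 0.64 = 0.8056.
Css,avg = (dose rate)/CL, so holding Css fixed requires dose ∝ CL: 200 × 0.8056 = 161 mg.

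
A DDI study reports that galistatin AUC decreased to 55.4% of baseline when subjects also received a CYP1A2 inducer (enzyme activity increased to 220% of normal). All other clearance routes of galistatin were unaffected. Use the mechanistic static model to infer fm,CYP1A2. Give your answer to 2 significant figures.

0.67

Write x for the fraction cleared via CYP1A2. The observed AUC change means clearance rose to 1/0.554 = 1.805 of baseline.
Setting x·2.2 + (1 − x) = 1.805 and solving: x = (1.805 − 1)/(2.2 − 1) = 0.67.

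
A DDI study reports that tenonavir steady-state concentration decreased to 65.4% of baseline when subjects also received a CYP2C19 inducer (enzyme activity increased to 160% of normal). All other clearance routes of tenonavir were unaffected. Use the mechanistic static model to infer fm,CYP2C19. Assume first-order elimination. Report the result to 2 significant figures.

Write x for the fraction cleared via CYP2C19. The observed steady-state concentration change means clearance rose to 1/0.654 = 1.529 of baseline.
Setting x·1.6 + (1 − x) = 1.529 and solving: x = (1.529 − 1)/(1.6 − 1) = 0.88.

0.88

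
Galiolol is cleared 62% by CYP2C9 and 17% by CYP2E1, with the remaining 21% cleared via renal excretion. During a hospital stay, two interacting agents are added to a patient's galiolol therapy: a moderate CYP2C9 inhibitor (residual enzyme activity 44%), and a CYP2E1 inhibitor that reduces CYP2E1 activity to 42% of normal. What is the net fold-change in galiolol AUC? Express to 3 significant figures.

The CYP2C9 pathway (62% of clearance) drops to 0.44× activity: 0.62 × 0.44 = 0.2728.
The CYP2E1 pathway (17% of clearance) is reduced to 0.42× activity: 0.17 × 0.42 = 0.0714.
The remaining 21% of clearance is unaffected.
CL_new/CL_old = 0.2728 + 0.0714 + 0.21 = 0.5542.
AUC ∝ 1/CL: fold-change = 1 / 0.5542 = 1.80.

1.80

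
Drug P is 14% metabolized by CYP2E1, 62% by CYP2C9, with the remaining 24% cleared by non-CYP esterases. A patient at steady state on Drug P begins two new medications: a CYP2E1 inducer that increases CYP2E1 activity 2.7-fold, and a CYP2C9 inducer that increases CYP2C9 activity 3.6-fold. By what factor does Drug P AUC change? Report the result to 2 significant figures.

0.35

The CYP2E1 pathway (14% of clearance) is boosted to 2.7× activity: 0.14 × 2.7 = 0.378.
The CYP2C9 pathway (62% of clearance) is boosted to 3.6× activity: 0.62 × 3.6 = 2.232.
The remaining 24% of clearance is unaffected.
Relative clearance = 0.378 + 2.232 + 0.24 = 2.85.
AUC ∝ 1/CL: fold-change = 1 / 2.85 = 0.35.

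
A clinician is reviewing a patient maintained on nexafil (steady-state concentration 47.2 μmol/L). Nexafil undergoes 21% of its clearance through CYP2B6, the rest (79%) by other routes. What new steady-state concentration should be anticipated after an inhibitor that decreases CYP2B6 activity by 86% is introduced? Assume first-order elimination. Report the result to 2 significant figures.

58 μmol/L

The CYP2B6 pathway (21% of clearance) drops to 0.14× activity: 0.21 × 0.14 = 0.0294.
Non-CYP routes (79%) are unchanged.
Relative clearance = 0.0294 + 0.79 = 0.8194.
New steady-state concentration = baseline ÷ relative clearance = 47.2 / 0.8194 = 58 μmol/L.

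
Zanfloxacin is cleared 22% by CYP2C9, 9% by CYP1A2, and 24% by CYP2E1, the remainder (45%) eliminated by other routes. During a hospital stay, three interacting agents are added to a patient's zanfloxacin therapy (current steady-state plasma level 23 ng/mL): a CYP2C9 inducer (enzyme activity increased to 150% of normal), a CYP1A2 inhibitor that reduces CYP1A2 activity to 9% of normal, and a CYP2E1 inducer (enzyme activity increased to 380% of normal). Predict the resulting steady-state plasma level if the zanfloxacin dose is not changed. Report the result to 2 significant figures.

14 ng/mL

CYP2C9: 0.22 × 1.5 = 0.33
CYP1A2: 0.09 × 0.09 = 0.0081
CYP2E1: 0.24 × 3.8 = 0.912
Other: 0.45 (unchanged)
Relative clearance = 0.33 + 0.0081 + 0.912 + 0.45 = 1.7001.
Dividing the baseline by the relative clearance: 23 / 1.7001 = 14 ng/mL.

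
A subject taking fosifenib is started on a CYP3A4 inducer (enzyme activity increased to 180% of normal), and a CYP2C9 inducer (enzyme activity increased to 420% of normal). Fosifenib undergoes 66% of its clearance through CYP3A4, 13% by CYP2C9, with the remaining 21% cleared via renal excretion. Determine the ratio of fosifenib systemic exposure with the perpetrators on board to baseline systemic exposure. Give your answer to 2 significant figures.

The CYP3A4 pathway (66% of clearance) is boosted to 1.8× activity: 0.66 × 1.8 = 1.188.
The CYP2C9 pathway (13% of clearance) increases to 4.2× activity: 0.13 × 4.2 = 0.546.
The remaining 21% of clearance is unaffected.
Relative clearance = 1.188 + 0.546 + 0.21 = 1.944.
Net systemic exposure ratio = 1 / 1.944 = 0.51.

0.51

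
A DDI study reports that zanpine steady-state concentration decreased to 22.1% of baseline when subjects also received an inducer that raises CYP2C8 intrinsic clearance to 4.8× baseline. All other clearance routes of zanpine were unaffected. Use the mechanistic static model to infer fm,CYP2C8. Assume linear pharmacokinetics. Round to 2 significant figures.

0.93

CL'/CL = 1 / 0.221 = 4.525
4.8·fm + (1 − fm) = 4.525
fm = (4.525 − 1) / (4.8 − 1) = 0.93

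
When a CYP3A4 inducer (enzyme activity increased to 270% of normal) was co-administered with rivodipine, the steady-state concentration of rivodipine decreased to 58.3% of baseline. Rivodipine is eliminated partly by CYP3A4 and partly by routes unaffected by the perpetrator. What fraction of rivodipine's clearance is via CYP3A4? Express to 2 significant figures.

0.42

CL'/CL = 1 / 0.583 = 1.715
2.7·fm + (1 − fm) = 1.715
fm = (1.715 − 1) / (2.7 − 1) = 0.42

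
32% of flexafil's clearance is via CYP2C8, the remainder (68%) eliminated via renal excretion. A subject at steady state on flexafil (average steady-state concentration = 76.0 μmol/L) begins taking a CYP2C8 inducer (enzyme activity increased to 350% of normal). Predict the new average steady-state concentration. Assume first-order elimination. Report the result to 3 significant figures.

CYP2C8: 0.32 × 3.5 = 1.12
Other: 0.68 (unchanged)
Relative clearance = 1.12 + 0.68 = 1.8.
New average steady-state concentration = baseline ÷ relative clearance = 76.0 / 1.8 = 42.2 μmol/L.

42.2 μmol/L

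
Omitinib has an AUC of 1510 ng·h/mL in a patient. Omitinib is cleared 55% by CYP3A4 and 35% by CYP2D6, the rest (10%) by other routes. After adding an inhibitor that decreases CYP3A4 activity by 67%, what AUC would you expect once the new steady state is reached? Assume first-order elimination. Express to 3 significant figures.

2.39 × 10³ ng·h/mL

The CYP3A4 pathway (55% of clearance) drops to 0.33× activity: 0.55 × 0.33 = 0.1815.
CYP2D6 (35%) and the residual 10% are unaffected.
New clearance relative to baseline: 0.1815 + 0.35 + 0.1 = 0.6315.
AUC ∝ 1/CL, so new value = 1510 / 0.6315 = 2.39 × 10³ ng·h/mL.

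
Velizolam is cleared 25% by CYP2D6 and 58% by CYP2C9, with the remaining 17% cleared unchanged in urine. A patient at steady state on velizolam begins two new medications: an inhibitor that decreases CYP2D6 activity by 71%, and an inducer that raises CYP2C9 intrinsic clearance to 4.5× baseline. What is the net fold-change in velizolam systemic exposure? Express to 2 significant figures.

The CYP2D6 pathway (25% of clearance) drops to 0.29× activity: 0.25 × 0.29 = 0.0725.
The CYP2C9 pathway (58% of clearance) increases to 4.5× activity: 0.58 × 4.5 = 2.61.
The remaining 17% of clearance is unaffected.
New clearance relative to baseline: 0.0725 + 2.61 + 0.17 = 2.8525.
Systemic exposure ∝ 1/CL: fold-change = 1 / 2.8525 = 0.35.

0.35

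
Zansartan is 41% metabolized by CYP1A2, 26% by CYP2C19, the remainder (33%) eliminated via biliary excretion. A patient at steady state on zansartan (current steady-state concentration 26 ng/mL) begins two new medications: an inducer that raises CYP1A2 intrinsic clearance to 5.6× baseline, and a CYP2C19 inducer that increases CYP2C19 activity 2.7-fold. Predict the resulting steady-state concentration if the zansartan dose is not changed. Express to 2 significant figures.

7.8 ng/mL

The CYP1A2 pathway (41% of clearance) increases to 5.6× activity: 0.41 × 5.6 = 2.296.
The CYP2C19 pathway (26% of clearance) is boosted to 2.7× activity: 0.26 × 2.7 = 0.702.
The remaining 33% of clearance is unaffected.
Relative clearance = 2.296 + 0.702 + 0.33 = 3.328.
New steady-state concentration = 26 / 3.328 = 7.8 ng/mL (concentration scales inversely with clearance).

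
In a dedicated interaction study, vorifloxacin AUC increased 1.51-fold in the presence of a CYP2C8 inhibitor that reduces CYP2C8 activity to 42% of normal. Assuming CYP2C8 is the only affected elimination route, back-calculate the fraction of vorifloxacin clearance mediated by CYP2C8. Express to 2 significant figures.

Call the CYP2C8 fraction fm. After the interaction, CL_new/CL_old = fm × 0.42 + (1 − fm).
AUC ratio = 1 / (new CL fraction), so new CL fraction = 1 / 1.51 = 0.6623.
fm × 0.42 + 1 − fm = 0.6623  ⇒  fm × (0.42 − 1) = −0.3377  ⇒  fm = 0.58.

0.58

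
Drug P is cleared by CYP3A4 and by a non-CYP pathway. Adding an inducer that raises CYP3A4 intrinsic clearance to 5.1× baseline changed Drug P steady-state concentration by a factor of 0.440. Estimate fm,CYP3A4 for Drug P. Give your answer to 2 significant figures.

Let fm be the CYP3A4 fraction. New clearance relative to baseline = fm × 5.1 + (1 − fm).
Steady-state concentration ratio = 1 / (new CL fraction), so new CL fraction = 1 / 0.440 = 2.273.
fm × 5.1 + 1 − fm = 2.273  ⇒  fm × (5.1 − 1) = 1.273  ⇒  fm = 0.31.

0.31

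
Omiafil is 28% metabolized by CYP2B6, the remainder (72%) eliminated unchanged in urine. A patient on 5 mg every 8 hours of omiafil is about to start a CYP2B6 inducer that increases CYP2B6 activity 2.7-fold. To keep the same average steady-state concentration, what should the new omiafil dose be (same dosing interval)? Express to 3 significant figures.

7.38 mg

The CYP2B6 pathway (28% of clearance) rises to 2.7× activity: 0.28 × 2.7 = 0.756.
Non-CYP routes (72%) are unchanged.
New clearance relative to baseline: 0.756 + 0.72 = 1.476.
Css,avg = (dose rate)/CL, so holding Css fixed requires dose ∝ CL: 5 × 1.476 = 7.38 mg.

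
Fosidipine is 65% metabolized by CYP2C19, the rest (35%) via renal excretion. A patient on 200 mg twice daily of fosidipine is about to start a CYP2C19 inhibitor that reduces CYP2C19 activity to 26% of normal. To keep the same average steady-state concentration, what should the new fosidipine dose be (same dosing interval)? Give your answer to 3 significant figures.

104 mg

CYP2C19: 0.65 × 0.26 = 0.169
Other: 0.35 (unchanged)
CL_new/CL_old = 0.169 + 0.35 = 0.519.
To maintain the same steady-state level, dose must scale with clearance: new dose = 200 × 0.519 = 104 mg.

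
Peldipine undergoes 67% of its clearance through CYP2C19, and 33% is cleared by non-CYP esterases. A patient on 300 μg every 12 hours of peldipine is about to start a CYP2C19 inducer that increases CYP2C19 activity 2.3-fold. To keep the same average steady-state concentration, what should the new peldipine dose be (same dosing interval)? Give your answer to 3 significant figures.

561 μg

CYP2C19: 0.67 × 2.3 = 1.541
Other: 0.33 (unchanged)
Relative clearance = 1.541 + 0.33 = 1.871.
Exposure is unchanged when dose changes in proportion to clearance. New dose = 300 μg × 1.871 = 561 μg.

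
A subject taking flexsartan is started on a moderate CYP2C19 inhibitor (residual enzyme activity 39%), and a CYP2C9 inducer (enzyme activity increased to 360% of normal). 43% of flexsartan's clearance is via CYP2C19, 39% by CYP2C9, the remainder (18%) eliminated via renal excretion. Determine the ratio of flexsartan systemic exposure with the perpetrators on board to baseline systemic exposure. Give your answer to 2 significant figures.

0.57

The CYP2C19 pathway (43% of clearance) falls to 0.39× activity: 0.43 × 0.39 = 0.1677.
The CYP2C9 pathway (39% of clearance) increases to 3.6× activity: 0.39 × 3.6 = 1.404.
Non-CYP routes (18%) are unchanged.
CL_new/CL_old = 0.1677 + 1.404 + 0.18 = 1.7517.
Systemic exposure ∝ 1/CL: fold-change = 1 / 1.7517 = 0.57.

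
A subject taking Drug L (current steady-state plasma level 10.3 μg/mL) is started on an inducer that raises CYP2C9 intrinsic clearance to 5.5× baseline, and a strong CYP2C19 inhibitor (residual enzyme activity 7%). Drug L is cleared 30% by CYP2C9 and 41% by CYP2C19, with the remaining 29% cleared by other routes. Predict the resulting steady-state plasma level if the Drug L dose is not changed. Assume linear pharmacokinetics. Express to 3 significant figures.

5.23 μg/mL

The CYP2C9 pathway (30% of clearance) is boosted to 5.5× activity: 0.3 × 5.5 = 1.65.
The CYP2C19 pathway (41% of clearance) falls to 0.07× activity: 0.41 × 0.07 = 0.0287.
Non-CYP routes (29%) are unchanged.
New clearance relative to baseline: 1.65 + 0.0287 + 0.29 = 1.9687.
Steady-state plasma level ∝ 1/CL: new value = 10.3 / 1.9687 = 5.23 μg/mL.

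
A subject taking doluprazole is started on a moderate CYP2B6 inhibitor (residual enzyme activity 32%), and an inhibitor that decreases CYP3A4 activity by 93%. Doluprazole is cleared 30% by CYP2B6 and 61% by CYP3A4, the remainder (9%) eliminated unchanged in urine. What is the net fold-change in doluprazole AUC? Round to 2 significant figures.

CYP2B6: 0.3 × 0.32 = 0.096
CYP3A4: 0.61 × 0.07 = 0.0427
Other: 0.09 (unchanged)
New clearance relative to baseline: 0.096 + 0.0427 + 0.09 = 0.2287.
AUC ∝ 1/CL: fold-change = 1 / 0.2287 = 4.4.

4.4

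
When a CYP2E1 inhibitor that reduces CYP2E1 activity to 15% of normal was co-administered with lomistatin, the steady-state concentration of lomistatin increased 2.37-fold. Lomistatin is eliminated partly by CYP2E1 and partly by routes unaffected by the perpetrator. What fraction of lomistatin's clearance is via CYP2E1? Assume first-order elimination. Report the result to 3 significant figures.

0.680

CL'/CL = 1 / 2.37 = 0.4219
0.15·fm + (1 − fm) = 0.4219
fm = (0.4219 − 1) / (0.15 − 1) = 0.680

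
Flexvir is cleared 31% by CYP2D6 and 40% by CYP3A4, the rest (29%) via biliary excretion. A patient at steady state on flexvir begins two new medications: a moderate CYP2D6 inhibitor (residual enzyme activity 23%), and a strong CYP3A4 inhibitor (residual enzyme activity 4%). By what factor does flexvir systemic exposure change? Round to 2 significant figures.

The CYP2D6 pathway (31% of clearance) falls to 0.23× activity: 0.31 × 0.23 = 0.0713.
The CYP3A4 pathway (40% of clearance) is reduced to 0.04× activity: 0.4 × 0.04 = 0.016.
The remaining 29% of clearance is unaffected.
Relative clearance = 0.0713 + 0.016 + 0.29 = 0.3773.
Because systemic exposure varies inversely with clearance, the combined effect is 1 / 0.3773 = 2.7.

2.7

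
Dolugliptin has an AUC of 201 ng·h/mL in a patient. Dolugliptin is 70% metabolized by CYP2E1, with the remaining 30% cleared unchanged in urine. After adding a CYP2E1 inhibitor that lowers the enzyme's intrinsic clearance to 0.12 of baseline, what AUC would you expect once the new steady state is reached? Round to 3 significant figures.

523 ng·h/mL

The CYP2E1 pathway (70% of clearance) is reduced to 0.12× activity: 0.7 × 0.12 = 0.084.
The remaining 30% of clearance is unaffected.
CL_new/CL_old = 0.084 + 0.3 = 0.384.
With dosing unchanged, AUC scales as 1/CL: 201 / 0.384 = 523 ng·h/mL.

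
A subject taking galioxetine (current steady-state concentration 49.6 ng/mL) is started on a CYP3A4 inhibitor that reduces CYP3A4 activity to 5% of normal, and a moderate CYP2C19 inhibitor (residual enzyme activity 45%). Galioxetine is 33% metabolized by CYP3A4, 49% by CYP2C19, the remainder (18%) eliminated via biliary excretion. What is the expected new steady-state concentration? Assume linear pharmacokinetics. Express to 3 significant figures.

CYP3A4: 0.33 × 0.05 = 0.0165
CYP2C19: 0.49 × 0.45 = 0.2205
Other: 0.18 (unchanged)
Relative clearance = 0.0165 + 0.2205 + 0.18 = 0.417.
New steady-state concentration = 49.6 / 0.417 = 119 ng/mL (concentration scales inversely with clearance).

119 ng/mL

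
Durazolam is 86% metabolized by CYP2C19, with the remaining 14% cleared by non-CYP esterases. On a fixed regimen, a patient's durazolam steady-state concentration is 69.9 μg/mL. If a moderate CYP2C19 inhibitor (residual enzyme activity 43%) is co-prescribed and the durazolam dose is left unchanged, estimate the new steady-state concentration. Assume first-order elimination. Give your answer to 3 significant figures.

CYP2C19: 0.86 × 0.43 = 0.3698
Other: 0.14 (unchanged)
CL_new/CL_old = 0.3698 + 0.14 = 0.5098.
With dosing unchanged, steady-state concentration scales as 1/CL: 69.9 / 0.5098 = 137 μg/mL.

137 μg/mL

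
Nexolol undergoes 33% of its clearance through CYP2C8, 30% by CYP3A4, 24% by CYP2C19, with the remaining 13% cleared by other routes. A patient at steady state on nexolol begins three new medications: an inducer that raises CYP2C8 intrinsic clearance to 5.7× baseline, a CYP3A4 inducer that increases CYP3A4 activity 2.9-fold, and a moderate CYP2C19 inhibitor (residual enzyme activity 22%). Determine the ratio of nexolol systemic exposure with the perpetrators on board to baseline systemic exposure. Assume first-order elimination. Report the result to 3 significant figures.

0.341

CYP2C8: 0.33 × 5.7 = 1.881
CYP3A4: 0.3 × 2.9 = 0.87
CYP2C19: 0.24 × 0.22 = 0.0528
Other: 0.13 (unchanged)
CL_new/CL_old = 1.881 + 0.87 + 0.0528 + 0.13 = 2.9338.
Because systemic exposure varies inversely with clearance, the combined effect is 1 / 2.9338 = 0.341.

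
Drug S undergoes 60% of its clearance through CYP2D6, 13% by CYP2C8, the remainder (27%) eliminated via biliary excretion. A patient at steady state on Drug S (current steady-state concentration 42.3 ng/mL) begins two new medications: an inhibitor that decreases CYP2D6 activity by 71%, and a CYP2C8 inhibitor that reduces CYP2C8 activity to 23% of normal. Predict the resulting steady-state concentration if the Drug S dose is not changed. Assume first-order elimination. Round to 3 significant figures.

89.3 ng/mL

The CYP2D6 pathway (60% of clearance) is reduced to 0.29× activity: 0.6 × 0.29 = 0.174.
The CYP2C8 pathway (13% of clearance) is reduced to 0.23× activity: 0.13 × 0.23 = 0.0299.
Non-CYP routes (27%) are unchanged.
CL_new/CL_old = 0.174 + 0.0299 + 0.27 = 0.4739.
Dividing the baseline by the relative clearance: 42.3 / 0.4739 = 89.3 ng/mL.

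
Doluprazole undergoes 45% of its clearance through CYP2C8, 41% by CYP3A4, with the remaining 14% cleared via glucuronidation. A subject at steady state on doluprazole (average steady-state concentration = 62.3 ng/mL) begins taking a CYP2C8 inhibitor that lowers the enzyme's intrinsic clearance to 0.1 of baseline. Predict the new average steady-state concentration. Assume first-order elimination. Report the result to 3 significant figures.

105 ng/mL

The CYP2C8 pathway (45% of clearance) drops to 0.1× activity: 0.45 × 0.1 = 0.045.
CYP3A4 (41%) and the residual 14% are unaffected.
Relative clearance = 0.045 + 0.41 + 0.14 = 0.595.
Average steady-state concentration ∝ 1/CL, so new value = 62.3 / 0.595 = 105 ng/mL.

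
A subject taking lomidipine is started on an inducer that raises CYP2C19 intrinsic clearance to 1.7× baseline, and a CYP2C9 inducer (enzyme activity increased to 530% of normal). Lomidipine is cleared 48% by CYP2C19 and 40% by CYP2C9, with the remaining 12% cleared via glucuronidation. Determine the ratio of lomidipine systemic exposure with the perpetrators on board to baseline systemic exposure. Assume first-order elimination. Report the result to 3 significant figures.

CYP2C19: 0.48 × 1.7 = 0.816
CYP2C9: 0.4 × 5.3 = 2.12
Other: 0.12 (unchanged)
CL_new/CL_old = 0.816 + 2.12 + 0.12 = 3.056.
Because systemic exposure varies inversely with clearance, the combined effect is 1 / 3.056 = 0.327.

0.327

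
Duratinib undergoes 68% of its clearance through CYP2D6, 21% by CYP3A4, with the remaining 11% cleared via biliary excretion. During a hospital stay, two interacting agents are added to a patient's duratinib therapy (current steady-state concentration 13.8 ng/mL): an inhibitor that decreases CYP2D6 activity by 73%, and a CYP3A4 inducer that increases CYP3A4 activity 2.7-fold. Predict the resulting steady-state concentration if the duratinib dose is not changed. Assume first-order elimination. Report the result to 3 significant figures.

16.0 ng/mL

The CYP2D6 pathway (68% of clearance) drops to 0.27× activity: 0.68 × 0.27 = 0.1836.
The CYP3A4 pathway (21% of clearance) rises to 2.7× activity: 0.21 × 2.7 = 0.567.
The remaining 11% of clearance is unaffected.
CL_new/CL_old = 0.1836 + 0.567 + 0.11 = 0.8606.
Dividing the baseline by the relative clearance: 13.8 / 0.8606 = 16.0 ng/mL.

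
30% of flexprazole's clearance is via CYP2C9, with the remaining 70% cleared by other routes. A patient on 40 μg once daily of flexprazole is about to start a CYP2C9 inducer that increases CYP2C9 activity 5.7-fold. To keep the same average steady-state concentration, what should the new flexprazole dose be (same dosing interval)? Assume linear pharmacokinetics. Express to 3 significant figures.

The CYP2C9 pathway (30% of clearance) increases to 5.7× activity: 0.3 × 5.7 = 1.71.
Non-CYP routes (70%) are unchanged.
Relative clearance = 1.71 + 0.7 = 2.41.
Exposure is unchanged when dose changes in proportion to clearance. New dose = 40 μg × 2.41 = 96.4 μg.

96.4 μg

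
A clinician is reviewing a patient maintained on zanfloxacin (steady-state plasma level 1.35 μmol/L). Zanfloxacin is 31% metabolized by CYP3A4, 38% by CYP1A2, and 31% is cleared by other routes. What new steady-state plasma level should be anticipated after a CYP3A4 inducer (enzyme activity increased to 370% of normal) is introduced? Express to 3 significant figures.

0.735 μmol/L

CYP3A4: 0.31 × 3.7 = 1.147
CYP1A2: 0.38 (unchanged)
Other: 0.31 (unchanged)
CL_new/CL_old = 1.147 + 0.38 + 0.31 = 1.837.
With dosing unchanged, steady-state plasma level scales as 1/CL: 1.35 / 1.837 = 0.735 μmol/L.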